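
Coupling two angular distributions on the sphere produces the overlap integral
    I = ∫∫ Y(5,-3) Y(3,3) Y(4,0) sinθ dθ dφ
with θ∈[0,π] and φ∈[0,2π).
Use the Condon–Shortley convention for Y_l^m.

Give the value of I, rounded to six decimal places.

0.196280

Rules hold: Σm=0, L=12 even, 2≤4≤8.
N = 11·7·9 = 693
Δ = 4!·6!·2!/13! = 1/180180
Racah Σ t=1..3: t=1:−1/576 t=2:+1/144 t=3:−1/576 = 1/288
⇒ 3j(5 3 4; 0 0 0)² = 20/1001, sgn +1
Racah Σ t=4..4: t=4:+1/2304 = 1/2304
⇒ 3j(5 3 4; -3 3 0)² = 5/143, sgn +1
4πI² = N·(3j₀)²·(3jₘ)² = 900/1859
I = +1·√(0.484131/4π) = 0.19628026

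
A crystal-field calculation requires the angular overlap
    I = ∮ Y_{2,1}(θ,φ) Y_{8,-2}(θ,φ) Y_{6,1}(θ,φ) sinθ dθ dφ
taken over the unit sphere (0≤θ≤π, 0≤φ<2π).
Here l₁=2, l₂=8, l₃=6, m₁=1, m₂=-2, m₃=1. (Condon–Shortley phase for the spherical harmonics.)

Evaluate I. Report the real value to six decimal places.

Rules hold: Σm=0, L=16 even, 6≤6≤10.
N = 5·17·13 = 1105
Δ = 4!·0!·12!/17! = 1/30940
Racah Σ t=2..2: t=2:+1/2073600 = 1/2073600
⇒ 3j(2 8 6; 0 0 0)² = 28/1105, sgn +1
Racah Σ t=1..1: t=1:−1/3628800 = -1/3628800
⇒ 3j(2 8 6; 1 -2 1)² = 36/1547, sgn +1
4πI² = N·(3j₀)²·(3jₘ)² = 144/221
I = +1·√(0.651584/4π) = 0.22770899

0.227709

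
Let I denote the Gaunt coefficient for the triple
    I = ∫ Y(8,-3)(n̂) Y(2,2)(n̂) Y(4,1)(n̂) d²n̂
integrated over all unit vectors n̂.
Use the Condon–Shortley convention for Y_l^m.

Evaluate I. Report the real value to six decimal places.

l₃=4 ∉ [6,10] — triangle fails ⇒ I = 0

0.000000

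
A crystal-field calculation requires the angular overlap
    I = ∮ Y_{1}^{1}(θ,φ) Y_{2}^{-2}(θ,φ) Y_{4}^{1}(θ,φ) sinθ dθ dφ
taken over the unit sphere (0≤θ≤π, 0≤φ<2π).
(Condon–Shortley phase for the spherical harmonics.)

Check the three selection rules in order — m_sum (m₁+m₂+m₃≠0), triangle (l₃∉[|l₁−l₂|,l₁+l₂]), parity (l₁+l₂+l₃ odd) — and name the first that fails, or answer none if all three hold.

triangle

Σmᵢ = 0  ✓
l₃∈[|l₁−l₂|,l₁+l₂]=[1,3], have l₃=4  ✗
Σlᵢ = 7 ⇒ odd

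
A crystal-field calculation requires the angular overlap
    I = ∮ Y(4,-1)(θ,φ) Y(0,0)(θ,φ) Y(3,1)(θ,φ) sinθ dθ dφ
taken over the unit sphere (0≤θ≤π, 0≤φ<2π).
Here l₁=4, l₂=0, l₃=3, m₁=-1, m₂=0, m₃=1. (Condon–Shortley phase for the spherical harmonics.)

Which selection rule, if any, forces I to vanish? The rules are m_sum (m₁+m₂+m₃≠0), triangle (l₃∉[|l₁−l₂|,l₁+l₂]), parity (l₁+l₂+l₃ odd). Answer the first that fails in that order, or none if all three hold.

triangle

Σmᵢ = 0  ✓
l₃∈[|l₁−l₂|,l₁+l₂]=[4,4], have l₃=3  ✗
Σlᵢ = 7 ⇒ odd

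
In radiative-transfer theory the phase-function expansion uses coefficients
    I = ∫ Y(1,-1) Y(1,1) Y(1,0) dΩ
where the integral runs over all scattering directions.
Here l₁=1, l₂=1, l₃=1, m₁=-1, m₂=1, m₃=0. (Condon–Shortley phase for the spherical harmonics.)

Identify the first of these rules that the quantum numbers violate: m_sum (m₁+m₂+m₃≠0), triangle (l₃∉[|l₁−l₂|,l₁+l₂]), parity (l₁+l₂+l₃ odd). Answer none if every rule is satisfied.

parity

Σmᵢ = 0  ✓
l₃∈[|l₁−l₂|,l₁+l₂]=[0,2], have l₃=1  ✓
Σlᵢ = 3 ⇒ odd  ✗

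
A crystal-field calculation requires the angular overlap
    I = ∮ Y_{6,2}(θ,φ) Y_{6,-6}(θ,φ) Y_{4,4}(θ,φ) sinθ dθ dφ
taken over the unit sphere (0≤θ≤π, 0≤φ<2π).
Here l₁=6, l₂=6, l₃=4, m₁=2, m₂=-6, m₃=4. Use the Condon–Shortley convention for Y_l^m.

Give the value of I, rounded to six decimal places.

m-sum 0 ✓  L=16 even ✓  0≤4≤12 ✓
Π(2lᵢ+1) = 13×13×9 = 1521
triangle coeff Δ(6,6,4) = 1/15315300
Σ_t [2,6]: t=2:+1/829440 t=3:−1/25920 t=4:+1/9216 t=5:−1/25920 t=6:+1/829440 = 7/207360
(3j)²=28/2431 [(6 6 4; 0 0 0)], sign=+1
Σ_t [0,0]: t=0:+1/23224320 = 1/23224320
(3j)²=1/442 [(6 6 4; 2 -6 4)], sign=+1
⇒ 4πI² = 126/3179
I = (+1)√(126/3179/(4π)) = 0.05616103

0.056161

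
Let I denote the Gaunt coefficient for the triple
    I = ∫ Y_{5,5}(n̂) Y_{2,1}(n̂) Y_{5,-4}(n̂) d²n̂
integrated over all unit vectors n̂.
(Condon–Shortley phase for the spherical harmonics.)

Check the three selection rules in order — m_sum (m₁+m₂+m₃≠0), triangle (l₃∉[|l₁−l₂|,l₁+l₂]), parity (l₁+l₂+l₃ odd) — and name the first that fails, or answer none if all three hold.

Σmᵢ = 2  ✗
l₃∈[|l₁−l₂|,l₁+l₂]=[3,7], have l₃=5
Σlᵢ = 12 ⇒ even

m_sum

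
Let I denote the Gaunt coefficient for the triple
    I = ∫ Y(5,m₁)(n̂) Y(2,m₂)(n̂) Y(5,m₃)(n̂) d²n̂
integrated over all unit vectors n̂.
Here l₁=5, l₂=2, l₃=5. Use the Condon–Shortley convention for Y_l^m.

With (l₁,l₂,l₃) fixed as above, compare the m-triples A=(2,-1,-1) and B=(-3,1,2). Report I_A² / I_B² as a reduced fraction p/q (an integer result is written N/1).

21/50

Same 5,2,5: normalisation and zero-m 3j drop out of the ratio.
A: Δ: 2! 8! 2! / 13! → 1/38610; sum: t=0:+1/1440 t=1:−1/2880 = 1/2880; 3j²(5 2 5; 2 -1 -1) = Δ·Π!·Σ² = 7/715  (sign +1)
B: Δ: 2! 8! 2! / 13! → 1/38610; sum: t=1:−1/10080 t=2:+1/2880 = 1/4032; 3j²(5 2 5; -3 1 2) = Δ·Π!·Σ² = 10/429  (sign -1)
I_A²/I_B² = (7/715)/(10/429) = 21/50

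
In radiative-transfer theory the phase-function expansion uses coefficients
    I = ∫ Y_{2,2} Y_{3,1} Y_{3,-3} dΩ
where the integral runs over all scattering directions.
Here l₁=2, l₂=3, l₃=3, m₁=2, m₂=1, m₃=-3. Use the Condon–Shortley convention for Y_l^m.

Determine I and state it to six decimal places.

m-sum 0 ✓  L=8 even ✓  1≤3≤5 ✓
Π(2lᵢ+1) = 5×7×7 = 245
triangle coeff Δ(2,3,3) = 1/3780
Σ_t [0,2]: t=0:+1/24 t=1:−1/4 t=2:+1/24 = -1/6
(3j)²=4/105 [(2 3 3; 0 0 0)], sign=+1
Σ_t [0,0]: t=0:+1/96 = 1/96
(3j)²=1/42 [(2 3 3; 2 1 -3)], sign=+1
⇒ 4πI² = 2/9
I = (+1)√(2/9/(4π)) = 0.13298076

0.132981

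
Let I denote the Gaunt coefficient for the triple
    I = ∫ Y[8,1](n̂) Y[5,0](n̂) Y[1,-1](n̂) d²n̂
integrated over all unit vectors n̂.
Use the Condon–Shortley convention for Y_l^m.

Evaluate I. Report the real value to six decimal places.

|8−5|≤1≤8+5 violated ⇒ I = 0

0.000000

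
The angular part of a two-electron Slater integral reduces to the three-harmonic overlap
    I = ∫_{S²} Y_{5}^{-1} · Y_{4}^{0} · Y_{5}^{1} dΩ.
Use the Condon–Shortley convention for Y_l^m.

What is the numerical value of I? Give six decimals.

-0.086798

Rules hold: Σm=0, L=14 even, 1≤5≤9.
N = 11·9·11 = 1089
Δ = 4!·6!·4!/15! = 1/3153150
Racah Σ t=0..4: t=0:+1/69120 t=1:−1/1728 t=2:+1/576 t=3:−1/1728 t=4:+1/69120 = 7/11520
⇒ 3j(5 4 5; 0 0 0)² = 2/143, sgn -1
Racah Σ t=0..4: t=0:+1/414720 t=1:−1/4320 t=2:+1/768 t=3:−1/1296 t=4:+1/27648 = 7/20736
⇒ 3j(5 4 5; -1 0 1)² = 8/1287, sgn +1
4πI² = N·(3j₀)²·(3jₘ)² = 16/169
I = -1·√(0.0946746/4π) = -0.08679840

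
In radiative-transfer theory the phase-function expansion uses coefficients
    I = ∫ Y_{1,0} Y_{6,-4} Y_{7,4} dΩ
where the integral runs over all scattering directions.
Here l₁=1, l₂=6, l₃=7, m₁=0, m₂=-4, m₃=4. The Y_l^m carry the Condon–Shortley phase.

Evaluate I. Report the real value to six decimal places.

0.201000

m-sum 0 ✓  L=14 even ✓  5≤7≤7 ✓
Π(2lᵢ+1) = 3×13×15 = 585
triangle coeff Δ(1,6,7) = 1/1365
Σ_t [0,0]: t=0:+1/518400 = 1/518400
(3j)²=7/195 [(1 6 7; 0 0 0)], sign=-1
Σ_t [0,0]: t=0:+1/7257600 = 1/7257600
(3j)²=11/455 [(1 6 7; 0 -4 4)], sign=-1
⇒ 4πI² = 33/65
I = (+1)√(33/65/(4π)) = 0.20099968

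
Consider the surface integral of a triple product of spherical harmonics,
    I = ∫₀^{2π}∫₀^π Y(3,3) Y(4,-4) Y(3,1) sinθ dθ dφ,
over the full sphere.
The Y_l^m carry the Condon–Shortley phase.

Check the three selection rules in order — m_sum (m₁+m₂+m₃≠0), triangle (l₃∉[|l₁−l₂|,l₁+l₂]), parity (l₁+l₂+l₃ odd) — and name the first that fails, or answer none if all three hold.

none

Σmᵢ = 0  ✓
l₃∈[|l₁−l₂|,l₁+l₂]=[1,7], have l₃=3  ✓
Σlᵢ = 10 ⇒ even  ✓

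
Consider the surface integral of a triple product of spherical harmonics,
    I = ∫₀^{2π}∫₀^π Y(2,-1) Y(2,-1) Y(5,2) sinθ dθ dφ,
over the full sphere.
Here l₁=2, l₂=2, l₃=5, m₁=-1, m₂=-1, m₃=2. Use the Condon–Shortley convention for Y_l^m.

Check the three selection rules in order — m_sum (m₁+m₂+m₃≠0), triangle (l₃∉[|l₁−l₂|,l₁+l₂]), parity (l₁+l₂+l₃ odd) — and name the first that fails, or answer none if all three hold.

Σmᵢ = 0  ✓
l₃∈[|l₁−l₂|,l₁+l₂]=[0,4], have l₃=5  ✗
Σlᵢ = 9 ⇒ odd

triangle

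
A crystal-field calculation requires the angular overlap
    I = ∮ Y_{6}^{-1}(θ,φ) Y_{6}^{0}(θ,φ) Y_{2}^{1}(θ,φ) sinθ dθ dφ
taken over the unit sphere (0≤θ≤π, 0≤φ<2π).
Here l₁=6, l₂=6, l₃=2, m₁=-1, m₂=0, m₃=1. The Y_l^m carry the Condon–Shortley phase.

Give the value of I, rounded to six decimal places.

-0.030344

Checks pass: Σm=0; 14 even; l₃=2∈[0,12].
(2·6+1)(2·6+1)(2·2+1) = 845
Δ: 10! 2! 2! / 15! → 1/90090
sum: t=4:+1/69120 t=5:−1/14400 t=6:+1/69120 = -7/172800
3j²(6 6 2; 0 0 0) = Δ·Π!·Σ² = 14/715  (sign -1)
sum: t=5:−1/28800 t=6:+1/34560 = -1/172800
3j²(6 6 2; -1 0 1) = Δ·Π!·Σ² = 1/1430  (sign +1)
combine: 4πI² = 845·14/715·1/1430 = 7/605
take √, sign -1: I = -0.03034355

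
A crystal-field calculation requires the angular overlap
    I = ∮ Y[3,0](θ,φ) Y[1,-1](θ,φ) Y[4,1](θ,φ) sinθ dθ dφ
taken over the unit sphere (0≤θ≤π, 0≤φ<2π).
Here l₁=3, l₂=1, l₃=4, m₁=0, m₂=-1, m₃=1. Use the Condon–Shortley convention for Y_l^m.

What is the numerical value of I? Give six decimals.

m-sum 0 ✓  L=8 even ✓  2≤4≤4 ✓
Π(2lᵢ+1) = 7×3×9 = 189
triangle coeff Δ(3,1,4) = 1/252
Σ_t [0,0]: t=0:+1/36 = 1/36
(3j)²=4/63 [(3 1 4; 0 0 0)], sign=+1
Σ_t [0,0]: t=0:+1/72 = 1/72
(3j)²=5/126 [(3 1 4; 0 -1 1)], sign=-1
⇒ 4πI² = 10/21
I = (-1)√(10/21/(4π)) = -0.19466390

-0.194664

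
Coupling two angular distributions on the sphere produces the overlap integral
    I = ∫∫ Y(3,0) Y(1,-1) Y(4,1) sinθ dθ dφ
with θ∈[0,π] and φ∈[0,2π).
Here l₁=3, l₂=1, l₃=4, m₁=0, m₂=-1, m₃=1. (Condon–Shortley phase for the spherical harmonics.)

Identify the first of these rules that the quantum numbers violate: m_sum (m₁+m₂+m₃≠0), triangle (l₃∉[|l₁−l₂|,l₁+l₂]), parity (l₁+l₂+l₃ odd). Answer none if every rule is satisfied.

Σmᵢ = 0  ✓
l₃∈[|l₁−l₂|,l₁+l₂]=[2,4], have l₃=4  ✓
Σlᵢ = 8 ⇒ even  ✓

none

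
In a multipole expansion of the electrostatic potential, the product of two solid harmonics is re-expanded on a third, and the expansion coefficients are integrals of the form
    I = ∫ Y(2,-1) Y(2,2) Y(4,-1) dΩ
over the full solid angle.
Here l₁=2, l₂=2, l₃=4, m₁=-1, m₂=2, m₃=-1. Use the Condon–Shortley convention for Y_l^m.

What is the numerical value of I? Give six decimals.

-0.090112

Checks pass: Σm=0; 8 even; l₃=4∈[0,4].
(2·2+1)(2·2+1)(2·4+1) = 225
Δ: 0! 4! 4! / 9! → 1/630
sum: t=0:+1/16 = 1/16
3j²(2 2 4; 0 0 0) = Δ·Π!·Σ² = 2/35  (sign +1)
sum: t=0:+1/144 = 1/144
3j²(2 2 4; -1 2 -1) = Δ·Π!·Σ² = 1/126  (sign -1)
combine: 4πI² = 225·2/35·1/126 = 5/49
take √, sign -1: I = -0.09011188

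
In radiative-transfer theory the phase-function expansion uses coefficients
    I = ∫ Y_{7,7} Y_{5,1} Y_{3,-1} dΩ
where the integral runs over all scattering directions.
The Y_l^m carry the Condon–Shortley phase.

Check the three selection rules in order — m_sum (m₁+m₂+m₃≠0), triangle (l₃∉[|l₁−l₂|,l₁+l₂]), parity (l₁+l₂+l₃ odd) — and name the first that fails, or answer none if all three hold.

m_sum

azimuthal sum: 7 + 1 − 1 = 7  ✗
2 ≤ 3 ≤ 12 (triangle on l)
L = 7 + 5 + 3 = 15 (odd)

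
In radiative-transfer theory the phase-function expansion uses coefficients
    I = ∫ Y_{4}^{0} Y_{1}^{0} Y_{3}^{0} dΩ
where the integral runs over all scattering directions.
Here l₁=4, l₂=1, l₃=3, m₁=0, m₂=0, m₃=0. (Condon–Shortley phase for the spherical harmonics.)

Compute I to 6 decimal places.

Checks pass: Σm=0; 8 even; l₃=3∈[3,5].
(2·4+1)(2·1+1)(2·3+1) = 189
Δ: 2! 6! 0! / 9! → 1/252
sum: t=1:−1/36 = -1/36
3j²(4 1 3; 0 0 0) = Δ·Π!·Σ² = 4/63  (sign +1)
(m-triple is (0,0,0) — same symbol as above.)
combine: 4πI² = 189·4/63·4/63 = 16/21
take √, sign +1: I = 0.24623252

0.246233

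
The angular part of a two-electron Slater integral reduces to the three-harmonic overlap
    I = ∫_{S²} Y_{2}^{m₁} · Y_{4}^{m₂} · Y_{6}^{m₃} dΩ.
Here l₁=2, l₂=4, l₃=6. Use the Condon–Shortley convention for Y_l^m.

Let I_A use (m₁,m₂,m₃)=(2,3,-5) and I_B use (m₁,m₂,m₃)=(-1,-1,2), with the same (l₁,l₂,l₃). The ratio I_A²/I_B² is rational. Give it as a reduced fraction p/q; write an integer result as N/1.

Shared (l₁,l₂,l₃)=(2,4,6): N and (l;000)² cancel in I_A²/I_B².
A: Δ = 0!·4!·8!/13! = 1/6435; Racah Σ t=0..0: t=0:+1/120960 = 1/120960; ⇒ 3j(2 4 6; 2 3 -5)² = 2/39, sgn -1
B: Δ = 0!·4!·8!/13! = 1/6435; Racah Σ t=0..0: t=0:+1/4320 = 1/4320; ⇒ 3j(2 4 6; -1 -1 2)² = 224/6435, sgn +1
I_A²/I_B² = (2/39)/(224/6435) = 165/112

165/112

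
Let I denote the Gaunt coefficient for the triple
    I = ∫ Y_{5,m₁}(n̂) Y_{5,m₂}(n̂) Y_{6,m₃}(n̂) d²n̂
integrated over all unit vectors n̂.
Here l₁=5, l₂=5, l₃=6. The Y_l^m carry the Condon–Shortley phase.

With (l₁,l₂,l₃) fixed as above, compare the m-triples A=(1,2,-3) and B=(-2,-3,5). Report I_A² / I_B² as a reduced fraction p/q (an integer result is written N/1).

Same 5,5,6: normalisation and zero-m 3j drop out of the ratio.
A: Δ: 4! 6! 6! / 17! → 1/28588560; sum: t=1:−1/155520 t=2:+1/23040 t=3:−1/34560 t=4:+1/622080 = 1/103680; 3j²(5 5 6; 1 2 -3) = Δ·Π!·Σ² = 9/2431  (sign -1)
B: Δ: 4! 6! 6! / 17! → 1/28588560; sum: t=1:−1/518400 t=2:+1/345600 = 1/1036800; 3j²(5 5 6; -2 -3 5) = Δ·Π!·Σ² = 7/2210  (sign -1)
I_A²/I_B² = (9/2431)/(7/2210) = 90/77

90/77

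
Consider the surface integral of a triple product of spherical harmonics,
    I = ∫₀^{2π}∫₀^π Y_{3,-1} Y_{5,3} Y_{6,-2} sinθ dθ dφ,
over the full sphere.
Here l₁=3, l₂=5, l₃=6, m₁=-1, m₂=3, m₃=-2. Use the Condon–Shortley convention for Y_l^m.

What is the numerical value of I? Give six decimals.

-0.145631

m-sum 0 ✓  L=14 even ✓  2≤6≤8 ✓
Π(2lᵢ+1) = 7×11×13 = 1001
triangle coeff Δ(3,5,6) = 1/675675
Σ_t [0,2]: t=0:+1/8640 t=1:−1/2304 t=2:+1/8640 = -7/34560
(3j)²=7/429 [(3 5 6; 0 0 0)], sign=-1
Σ_t [0,2]: t=0:+1/1935360 t=1:−1/30240 t=2:+1/11520 = 1/18432
(3j)²=7/429 [(3 5 6; -1 3 -2)], sign=+1
⇒ 4πI² = 343/1287
I = (-1)√(343/1287/(4π)) = -0.14563067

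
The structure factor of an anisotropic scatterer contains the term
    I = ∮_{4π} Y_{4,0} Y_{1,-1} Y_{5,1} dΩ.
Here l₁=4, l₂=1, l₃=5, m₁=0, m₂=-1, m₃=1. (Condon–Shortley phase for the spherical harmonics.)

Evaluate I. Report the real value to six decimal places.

-0.190188

Rules hold: Σm=0, L=10 even, 3≤5≤5.
N = 9·3·11 = 297
Δ = 0!·8!·2!/11! = 1/495
Racah Σ t=0..0: t=0:+1/576 = 1/576
⇒ 3j(4 1 5; 0 0 0)² = 5/99, sgn -1
Racah Σ t=0..0: t=0:+1/1152 = 1/1152
⇒ 3j(4 1 5; 0 -1 1)² = 1/33, sgn +1
4πI² = N·(3j₀)²·(3jₘ)² = 5/11
I = -1·√(0.454545/4π) = -0.19018827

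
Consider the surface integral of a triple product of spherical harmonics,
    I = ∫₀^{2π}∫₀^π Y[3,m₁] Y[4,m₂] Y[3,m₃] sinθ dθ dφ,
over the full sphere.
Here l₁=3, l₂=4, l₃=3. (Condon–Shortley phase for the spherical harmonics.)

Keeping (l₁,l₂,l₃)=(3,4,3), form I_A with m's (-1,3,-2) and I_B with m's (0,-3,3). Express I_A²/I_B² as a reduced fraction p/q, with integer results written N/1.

2/9

Same 3,4,3: normalisation and zero-m 3j drop out of the ratio.
A: Δ: 4! 2! 4! / 11! → 1/34650; sum: t=3:−1/144 t=4:+1/288 = -1/288; 3j²(3 4 3; -1 3 -2) = Δ·Π!·Σ² = 1/99  (sign +1)
B: Δ: 4! 2! 4! / 11! → 1/34650; sum: t=1:−1/288 = -1/288; 3j²(3 4 3; 0 -3 3) = Δ·Π!·Σ² = 1/22  (sign -1)
I_A²/I_B² = (1/99)/(1/22) = 2/9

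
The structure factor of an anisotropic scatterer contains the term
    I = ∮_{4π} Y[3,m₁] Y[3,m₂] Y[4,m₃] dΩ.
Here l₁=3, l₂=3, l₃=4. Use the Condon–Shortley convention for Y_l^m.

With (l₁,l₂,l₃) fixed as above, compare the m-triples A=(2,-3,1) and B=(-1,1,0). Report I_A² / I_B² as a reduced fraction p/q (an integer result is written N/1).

30/1

Shared (l₁,l₂,l₃)=(3,3,4): N and (l;000)² cancel in I_A²/I_B².
A: Δ = 2!·4!·4!/11! = 1/34650; Racah Σ t=0..0: t=0:+1/288 = 1/288; ⇒ 3j(3 3 4; 2 -3 1)² = 5/231, sgn -1
B: Δ = 2!·4!·4!/11! = 1/34650; Racah Σ t=0..2: t=0:+1/1152 t=1:−1/36 t=2:+1/32 = 5/1152; ⇒ 3j(3 3 4; -1 1 0)² = 1/1386, sgn +1
I_A²/I_B² = (5/231)/(1/1386) = 30/1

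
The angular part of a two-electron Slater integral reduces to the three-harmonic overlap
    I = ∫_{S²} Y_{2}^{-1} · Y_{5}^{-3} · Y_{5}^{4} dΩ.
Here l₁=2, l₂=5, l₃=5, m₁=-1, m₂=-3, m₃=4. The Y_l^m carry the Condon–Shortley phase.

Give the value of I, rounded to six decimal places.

Rules hold: Σm=0, L=12 even, 3≤5≤7.
N = 5·11·11 = 605
Δ = 2!·2!·8!/13! = 1/38610
Racah Σ t=0..2: t=0:+1/2880 t=1:−1/576 t=2:+1/2880 = -1/960
⇒ 3j(2 5 5; 0 0 0)² = 10/429, sgn +1
Racah Σ t=1..2: t=1:−1/10080 t=2:+1/80640 = -1/11520
⇒ 3j(2 5 5; -1 -3 4)² = 49/1430, sgn +1
4πI² = N·(3j₀)²·(3jₘ)² = 245/507
I = +1·√(0.483235/4π) = 0.19609844

0.196098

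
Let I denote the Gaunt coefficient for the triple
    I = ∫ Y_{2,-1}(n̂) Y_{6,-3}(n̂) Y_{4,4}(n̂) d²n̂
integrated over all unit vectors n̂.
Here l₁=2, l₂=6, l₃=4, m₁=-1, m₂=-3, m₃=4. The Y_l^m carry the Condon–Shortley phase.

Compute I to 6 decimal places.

Checks pass: Σm=0; 12 even; l₃=4∈[4,8].
(2·2+1)(2·6+1)(2·4+1) = 585
Δ: 4! 0! 8! / 13! → 1/6435
sum: t=2:+1/2304 = 1/2304
3j²(2 6 4; 0 0 0) = Δ·Π!·Σ² = 5/143  (sign +1)
sum: t=3:−1/241920 = -1/241920
3j²(2 6 4; -1 -3 4) = Δ·Π!·Σ² = 1/715  (sign -1)
combine: 4πI² = 585·5/143·1/715 = 45/1573
take √, sign -1: I = -0.04771303

-0.047713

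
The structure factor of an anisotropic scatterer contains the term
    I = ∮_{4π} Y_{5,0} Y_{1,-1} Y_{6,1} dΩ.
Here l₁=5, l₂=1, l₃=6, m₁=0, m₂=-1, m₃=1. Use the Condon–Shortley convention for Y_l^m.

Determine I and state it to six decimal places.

-0.187239

Rules hold: Σm=0, L=12 even, 4≤6≤6.
N = 11·3·13 = 429
Δ = 0!·10!·2!/13! = 1/858
Racah Σ t=0..0: t=0:+1/14400 = 1/14400
⇒ 3j(5 1 6; 0 0 0)² = 6/143, sgn +1
Racah Σ t=0..0: t=0:+1/28800 = 1/28800
⇒ 3j(5 1 6; 0 -1 1)² = 7/286, sgn -1
4πI² = N·(3j₀)²·(3jₘ)² = 63/143
I = -1·√(0.440559/4π) = -0.18723944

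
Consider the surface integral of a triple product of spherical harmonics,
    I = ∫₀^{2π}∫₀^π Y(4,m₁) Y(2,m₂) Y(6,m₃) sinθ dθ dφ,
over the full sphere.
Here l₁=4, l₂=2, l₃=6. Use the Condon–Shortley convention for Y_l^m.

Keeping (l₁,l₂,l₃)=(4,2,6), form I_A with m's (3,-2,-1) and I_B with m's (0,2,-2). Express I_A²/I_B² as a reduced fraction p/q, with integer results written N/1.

l's match ⇒ only the (l;m) 3-j factors differ between A and B.
A: triangle coeff Δ(4,2,6) = 1/6435; Σ_t [0,0]: t=0:+1/120960 = 1/120960; (3j)²=1/1287 [(4 2 6; 3 -2 -1)], sign=-1
B: triangle coeff Δ(4,2,6) = 1/6435; Σ_t [0,0]: t=0:+1/13824 = 1/13824; (3j)²=14/1287 [(4 2 6; 0 2 -2)], sign=+1
I_A²/I_B² = (1/1287)/(14/1287) = 1/14

1/14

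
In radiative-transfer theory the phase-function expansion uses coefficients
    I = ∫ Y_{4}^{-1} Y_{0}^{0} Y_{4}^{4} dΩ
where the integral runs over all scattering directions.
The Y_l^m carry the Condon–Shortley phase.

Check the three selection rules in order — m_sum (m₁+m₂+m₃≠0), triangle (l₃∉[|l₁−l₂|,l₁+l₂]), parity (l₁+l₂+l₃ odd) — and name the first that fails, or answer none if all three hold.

m_sum

azimuthal sum: -1 + 0 + 4 = 3  ✗
4 ≤ 4 ≤ 4 (triangle on l)
L = 4 + 0 + 4 = 8 (even)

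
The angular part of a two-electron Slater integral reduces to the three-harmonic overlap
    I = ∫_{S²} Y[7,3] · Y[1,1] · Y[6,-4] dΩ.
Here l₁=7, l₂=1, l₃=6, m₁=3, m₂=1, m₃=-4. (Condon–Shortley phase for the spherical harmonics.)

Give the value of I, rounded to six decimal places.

-0.085707

m-sum 0 ✓  L=14 even ✓  6≤6≤8 ✓
Π(2lᵢ+1) = 15×3×13 = 585
triangle coeff Δ(7,1,6) = 1/1365
Σ_t [1,1]: t=1:−1/518400 = -1/518400
(3j)²=7/195 [(7 1 6; 0 0 0)], sign=-1
Σ_t [2,2]: t=2:+1/14515200 = 1/14515200
(3j)²=2/455 [(7 1 6; 3 1 -4)], sign=+1
⇒ 4πI² = 6/65
I = (-1)√(6/65/(4π)) = -0.08570655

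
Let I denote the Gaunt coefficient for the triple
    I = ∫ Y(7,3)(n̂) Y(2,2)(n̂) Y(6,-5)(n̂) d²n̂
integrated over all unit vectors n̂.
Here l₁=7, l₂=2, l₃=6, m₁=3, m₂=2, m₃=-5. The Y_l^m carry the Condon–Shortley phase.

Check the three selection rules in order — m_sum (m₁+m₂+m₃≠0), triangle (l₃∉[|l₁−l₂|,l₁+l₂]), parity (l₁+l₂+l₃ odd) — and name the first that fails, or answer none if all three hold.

Σmᵢ = 0  ✓
l₃∈[|l₁−l₂|,l₁+l₂]=[5,9], have l₃=6  ✓
Σlᵢ = 15 ⇒ odd  ✗

parity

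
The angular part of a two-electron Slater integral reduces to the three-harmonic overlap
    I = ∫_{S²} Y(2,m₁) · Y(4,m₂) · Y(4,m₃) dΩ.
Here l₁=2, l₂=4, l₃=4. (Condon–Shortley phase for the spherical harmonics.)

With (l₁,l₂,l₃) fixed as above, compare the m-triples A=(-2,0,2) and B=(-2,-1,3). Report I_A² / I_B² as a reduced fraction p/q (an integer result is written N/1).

10/7

Same 2,4,4: normalisation and zero-m 3j drop out of the ratio.
A: Δ: 2! 2! 6! / 11! → 1/13860; sum: t=2:+1/192 = 1/192; 3j²(2 4 4; -2 0 2) = Δ·Π!·Σ² = 3/77  (sign +1)
B: Δ: 2! 2! 6! / 11! → 1/13860; sum: t=2:+1/480 = 1/480; 3j²(2 4 4; -2 -1 3) = Δ·Π!·Σ² = 3/110  (sign -1)
I_A²/I_B² = (3/77)/(3/110) = 10/7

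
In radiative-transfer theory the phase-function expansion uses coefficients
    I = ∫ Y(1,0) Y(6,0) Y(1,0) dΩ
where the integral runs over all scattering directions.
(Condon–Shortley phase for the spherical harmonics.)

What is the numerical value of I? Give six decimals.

triangle: need 5≤l₃≤7, have 1; I=0

0.000000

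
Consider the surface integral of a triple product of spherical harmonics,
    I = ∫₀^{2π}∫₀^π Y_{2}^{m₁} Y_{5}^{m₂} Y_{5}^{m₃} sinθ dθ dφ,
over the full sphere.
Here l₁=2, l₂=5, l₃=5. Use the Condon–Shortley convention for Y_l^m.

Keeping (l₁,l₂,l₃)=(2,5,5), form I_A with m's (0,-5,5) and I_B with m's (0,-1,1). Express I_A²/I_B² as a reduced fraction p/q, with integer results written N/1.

Same 2,5,5: normalisation and zero-m 3j drop out of the ratio.
A: Δ: 2! 2! 8! / 13! → 1/38610; sum: t=0:+1/161280 = 1/161280; 3j²(2 5 5; 0 -5 5) = Δ·Π!·Σ² = 15/286  (sign +1)
B: Δ: 2! 2! 8! / 13! → 1/38610; sum: t=0:+1/2304 t=1:−1/720 t=2:+1/5760 = -1/1280; 3j²(2 5 5; 0 -1 1) = Δ·Π!·Σ² = 27/1430  (sign -1)
I_A²/I_B² = (15/286)/(27/1430) = 25/9

25/9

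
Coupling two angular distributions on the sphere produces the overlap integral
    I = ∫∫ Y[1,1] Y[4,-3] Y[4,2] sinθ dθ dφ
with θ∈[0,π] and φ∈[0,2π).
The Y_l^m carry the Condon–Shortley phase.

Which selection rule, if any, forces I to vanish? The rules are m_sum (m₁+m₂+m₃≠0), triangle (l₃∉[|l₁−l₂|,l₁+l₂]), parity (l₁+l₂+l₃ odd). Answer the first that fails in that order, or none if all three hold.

parity

azimuthal sum: 1 − 3 + 2 = 0  ✓
3 ≤ 4 ≤ 5 (triangle on l)  ✓
L = 1 + 4 + 4 = 9 (odd)  ✗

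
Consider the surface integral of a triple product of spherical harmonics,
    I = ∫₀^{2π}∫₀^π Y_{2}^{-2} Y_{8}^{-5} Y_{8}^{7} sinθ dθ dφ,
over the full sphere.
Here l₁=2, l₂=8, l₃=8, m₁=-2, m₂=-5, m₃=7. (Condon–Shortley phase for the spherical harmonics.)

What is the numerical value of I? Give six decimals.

Rules hold: Σm=0, L=18 even, 6≤8≤10.
N = 5·17·17 = 1445
Δ = 2!·2!·14!/19! = 1/348840
Racah Σ t=0..2: t=0:+1/116121600 t=1:−1/25401600 t=2:+1/116121600 = -1/45158400
⇒ 3j(2 8 8; 0 0 0)² = 24/1615, sgn -1
Racah Σ t=2..2: t=2:+1/24908083200 = 1/24908083200
⇒ 3j(2 8 8; -2 -5 7)² = 7/1292, sgn -1
4πI² = N·(3j₀)²·(3jₘ)² = 42/361
I = +1·√(0.116343/4π) = 0.09622017

0.096220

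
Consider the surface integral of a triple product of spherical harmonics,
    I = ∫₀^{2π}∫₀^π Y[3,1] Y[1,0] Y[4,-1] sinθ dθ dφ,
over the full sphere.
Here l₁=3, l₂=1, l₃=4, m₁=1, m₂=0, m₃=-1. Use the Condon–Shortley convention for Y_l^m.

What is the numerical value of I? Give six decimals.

-0.238414

m-sum 0 ✓  L=8 even ✓  2≤4≤4 ✓
Π(2lᵢ+1) = 7×3×9 = 189
triangle coeff Δ(3,1,4) = 1/252
Σ_t [0,0]: t=0:+1/36 = 1/36
(3j)²=4/63 [(3 1 4; 0 0 0)], sign=+1
Σ_t [0,0]: t=0:+1/48 = 1/48
(3j)²=5/84 [(3 1 4; 1 0 -1)], sign=-1
⇒ 4πI² = 5/7
I = (-1)√(5/7/(4π)) = -0.23841361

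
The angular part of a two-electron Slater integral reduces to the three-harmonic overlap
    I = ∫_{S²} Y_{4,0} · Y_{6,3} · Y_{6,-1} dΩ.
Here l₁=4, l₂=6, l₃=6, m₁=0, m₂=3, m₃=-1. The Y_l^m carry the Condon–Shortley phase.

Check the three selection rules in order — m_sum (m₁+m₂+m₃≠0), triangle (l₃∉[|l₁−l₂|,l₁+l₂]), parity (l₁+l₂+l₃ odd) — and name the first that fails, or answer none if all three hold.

azimuthal sum: 0 + 3 − 1 = 2  ✗
2 ≤ 6 ≤ 10 (triangle on l)
L = 4 + 6 + 6 = 16 (even)

m_sum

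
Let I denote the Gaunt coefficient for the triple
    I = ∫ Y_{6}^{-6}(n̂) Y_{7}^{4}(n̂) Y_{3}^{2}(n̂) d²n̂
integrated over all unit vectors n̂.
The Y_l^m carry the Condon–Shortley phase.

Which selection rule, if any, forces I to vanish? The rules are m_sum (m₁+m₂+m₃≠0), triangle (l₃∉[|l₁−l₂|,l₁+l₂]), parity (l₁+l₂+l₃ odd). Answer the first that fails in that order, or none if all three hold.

none

azimuthal sum: -6 + 4 + 2 = 0  ✓
1 ≤ 3 ≤ 13 (triangle on l)  ✓
L = 6 + 7 + 3 = 16 (even)  ✓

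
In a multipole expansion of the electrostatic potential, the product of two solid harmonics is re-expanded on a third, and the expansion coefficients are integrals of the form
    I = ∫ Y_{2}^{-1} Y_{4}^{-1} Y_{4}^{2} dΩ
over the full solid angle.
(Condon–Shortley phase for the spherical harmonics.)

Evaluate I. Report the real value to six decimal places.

Checks pass: Σm=0; 10 even; l₃=4∈[2,6].
(2·2+1)(2·4+1)(2·4+1) = 405
Δ: 2! 2! 6! / 11! → 1/13860
sum: t=0:+1/192 t=1:−1/36 t=2:+1/192 = -5/288
3j²(2 4 4; 0 0 0) = Δ·Π!·Σ² = 20/693  (sign -1)
sum: t=1:−1/96 t=2:+1/240 = -1/160
3j²(2 4 4; -1 -1 2) = Δ·Π!·Σ² = 27/1540  (sign -1)
combine: 4πI² = 405·20/693·27/1540 = 1215/5929
take √, sign +1: I = 0.12770047

0.127700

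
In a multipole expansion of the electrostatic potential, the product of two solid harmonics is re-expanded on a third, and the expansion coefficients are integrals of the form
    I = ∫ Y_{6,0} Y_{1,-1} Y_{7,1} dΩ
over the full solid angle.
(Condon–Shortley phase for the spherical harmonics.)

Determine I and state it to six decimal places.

-0.185147

Checks pass: Σm=0; 14 even; l₃=7∈[5,7].
(2·6+1)(2·1+1)(2·7+1) = 585
Δ: 0! 12! 2! / 15! → 1/1365
sum: t=0:+1/518400 = 1/518400
3j²(6 1 7; 0 0 0) = Δ·Π!·Σ² = 7/195  (sign -1)
sum: t=0:+1/1036800 = 1/1036800
3j²(6 1 7; 0 -1 1) = Δ·Π!·Σ² = 4/195  (sign +1)
combine: 4πI² = 585·7/195·4/195 = 28/65
take √, sign -1: I = -0.18514731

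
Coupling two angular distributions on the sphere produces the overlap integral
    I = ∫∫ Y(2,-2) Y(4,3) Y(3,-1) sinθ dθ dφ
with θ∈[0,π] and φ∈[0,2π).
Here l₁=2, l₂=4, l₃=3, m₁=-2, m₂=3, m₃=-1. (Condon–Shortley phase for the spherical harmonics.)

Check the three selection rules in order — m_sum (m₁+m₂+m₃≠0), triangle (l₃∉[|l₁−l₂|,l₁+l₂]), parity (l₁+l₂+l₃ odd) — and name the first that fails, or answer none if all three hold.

parity

Σmᵢ = 0  ✓
l₃∈[|l₁−l₂|,l₁+l₂]=[2,6], have l₃=3  ✓
Σlᵢ = 9 ⇒ odd  ✗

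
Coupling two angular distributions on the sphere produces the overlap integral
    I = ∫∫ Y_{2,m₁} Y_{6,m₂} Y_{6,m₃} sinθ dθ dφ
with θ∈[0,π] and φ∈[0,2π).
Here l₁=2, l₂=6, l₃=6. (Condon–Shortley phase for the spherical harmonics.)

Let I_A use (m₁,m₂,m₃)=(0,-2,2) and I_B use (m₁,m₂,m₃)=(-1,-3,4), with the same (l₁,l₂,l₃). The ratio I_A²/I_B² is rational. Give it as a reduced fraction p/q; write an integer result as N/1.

Same 2,6,6: normalisation and zero-m 3j drop out of the ratio.
A: Δ: 2! 2! 10! / 15! → 1/90090; sum: t=0:+1/69120 t=1:−1/30240 t=2:+1/322560 = -1/64512; 3j²(2 6 6; 0 -2 2) = Δ·Π!·Σ² = 10/1001  (sign -1)
B: Δ: 2! 2! 10! / 15! → 1/90090; sum: t=1:−1/161280 t=2:+1/725760 = -1/207360; 3j²(2 6 6; -1 -3 4) = Δ·Π!·Σ² = 7/286  (sign -1)
I_A²/I_B² = (10/1001)/(7/286) = 20/49

20/49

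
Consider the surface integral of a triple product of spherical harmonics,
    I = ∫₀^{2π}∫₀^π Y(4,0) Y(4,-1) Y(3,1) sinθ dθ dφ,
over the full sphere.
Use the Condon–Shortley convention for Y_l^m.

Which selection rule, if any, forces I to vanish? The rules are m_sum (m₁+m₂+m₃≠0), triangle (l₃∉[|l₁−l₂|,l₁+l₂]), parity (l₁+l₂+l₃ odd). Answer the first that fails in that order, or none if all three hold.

parity

m₁+m₂+m₃ = 0 − 1 + 1 = 0  ✓
triangle: |4−4|=0 ≤ l₃=3 ≤ 4+4=8  ✓
parity: l₁+l₂+l₃ = 11 is odd  ✗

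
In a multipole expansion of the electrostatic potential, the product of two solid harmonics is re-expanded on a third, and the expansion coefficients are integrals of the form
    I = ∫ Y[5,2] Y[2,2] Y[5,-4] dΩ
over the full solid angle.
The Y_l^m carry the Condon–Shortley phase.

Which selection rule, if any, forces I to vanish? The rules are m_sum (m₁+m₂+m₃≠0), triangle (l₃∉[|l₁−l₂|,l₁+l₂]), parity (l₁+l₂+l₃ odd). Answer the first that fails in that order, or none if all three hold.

m₁+m₂+m₃ = 2 + 2 − 4 = 0  ✓
triangle: |5−2|=3 ≤ l₃=5 ≤ 5+2=7  ✓
parity: l₁+l₂+l₃ = 12 is even  ✓

none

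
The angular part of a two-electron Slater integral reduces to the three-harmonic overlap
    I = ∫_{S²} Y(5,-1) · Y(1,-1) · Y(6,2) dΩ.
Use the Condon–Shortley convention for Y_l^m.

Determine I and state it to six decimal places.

0.216205

Checks pass: Σm=0; 12 even; l₃=6∈[4,6].
(2·5+1)(2·1+1)(2·6+1) = 429
Δ: 0! 10! 2! / 13! → 1/858
sum: t=0:+1/14400 = 1/14400
3j²(5 1 6; 0 0 0) = Δ·Π!·Σ² = 6/143  (sign +1)
sum: t=0:+1/34560 = 1/34560
3j²(5 1 6; -1 -1 2) = Δ·Π!·Σ² = 14/429  (sign +1)
combine: 4πI² = 429·6/143·14/429 = 84/143
take √, sign +1: I = 0.21620548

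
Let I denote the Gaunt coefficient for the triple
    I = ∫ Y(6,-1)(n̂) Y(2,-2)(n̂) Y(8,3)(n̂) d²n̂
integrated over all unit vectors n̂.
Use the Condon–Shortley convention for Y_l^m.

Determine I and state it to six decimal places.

Rules hold: Σm=0, L=16 even, 4≤8≤8.
N = 13·5·17 = 1105
Δ = 0!·12!·4!/17! = 1/30940
Racah Σ t=0..0: t=0:+1/2073600 = 1/2073600
⇒ 3j(6 2 8; 0 0 0)² = 28/1105, sgn +1
Racah Σ t=0..0: t=0:+1/14515200 = 1/14515200
⇒ 3j(6 2 8; -1 -2 3)² = 33/3094, sgn -1
4πI² = N·(3j₀)²·(3jₘ)² = 66/221
I = -1·√(0.298643/4π) = -0.15415972

-0.154160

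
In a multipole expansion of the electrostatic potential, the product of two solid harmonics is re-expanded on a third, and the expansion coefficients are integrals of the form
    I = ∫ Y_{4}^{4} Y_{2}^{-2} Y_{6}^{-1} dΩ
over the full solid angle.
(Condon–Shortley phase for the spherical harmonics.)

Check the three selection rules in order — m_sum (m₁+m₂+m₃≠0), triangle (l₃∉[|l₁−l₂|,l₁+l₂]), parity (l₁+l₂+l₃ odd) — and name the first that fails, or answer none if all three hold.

azimuthal sum: 4 − 2 − 1 = 1  ✗
2 ≤ 6 ≤ 6 (triangle on l)
L = 4 + 2 + 6 = 12 (even)

m_sum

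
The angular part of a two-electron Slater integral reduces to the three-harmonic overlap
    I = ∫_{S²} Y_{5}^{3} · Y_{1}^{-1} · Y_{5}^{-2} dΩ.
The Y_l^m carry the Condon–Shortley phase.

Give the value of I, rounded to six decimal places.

0.000000

L=11 odd ⇒ parity kills the (l;000) factor ⇒ I = 0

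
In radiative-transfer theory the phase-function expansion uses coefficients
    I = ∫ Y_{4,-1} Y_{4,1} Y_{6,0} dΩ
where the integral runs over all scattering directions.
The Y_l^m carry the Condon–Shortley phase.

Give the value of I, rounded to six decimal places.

Rules hold: Σm=0, L=14 even, 0≤6≤8.
N = 9·9·13 = 1053
Δ = 2!·6!·6!/15! = 1/1261260
Racah Σ t=0..2: t=0:+1/4608 t=1:−1/1296 t=2:+1/4608 = -7/20736
⇒ 3j(4 4 6; 0 0 0)² = 20/1287, sgn -1
Racah Σ t=0..2: t=0:+1/28800 t=1:−1/2304 t=2:+1/2592 = -7/518400
⇒ 3j(4 4 6; -1 1 0)² = 1/25740, sgn -1
4πI² = N·(3j₀)²·(3jₘ)² = 1/1573
I = +1·√(0.000635728/4π) = 0.00711264

0.007113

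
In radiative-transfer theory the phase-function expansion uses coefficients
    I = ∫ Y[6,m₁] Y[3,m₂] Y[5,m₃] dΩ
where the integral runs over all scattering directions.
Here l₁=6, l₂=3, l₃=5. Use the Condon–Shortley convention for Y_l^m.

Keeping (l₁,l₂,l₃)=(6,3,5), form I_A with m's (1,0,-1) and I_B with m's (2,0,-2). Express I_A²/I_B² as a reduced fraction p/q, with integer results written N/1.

Shared (l₁,l₂,l₃)=(6,3,5): N and (l;000)² cancel in I_A²/I_B².
A: Δ = 4!·8!·2!/15! = 1/675675; Racah Σ t=1..3: t=1:−1/6912 t=2:+1/2880 t=3:−1/17280 = 1/6912; ⇒ 3j(6 3 5; 1 0 -1)² = 5/429, sgn +1
B: Δ = 4!·8!·2!/15! = 1/675675; Racah Σ t=1..3: t=1:−1/8640 t=2:+1/5760 t=3:−1/60480 = 1/24192; ⇒ 3j(6 3 5; 2 0 -2)² = 8/3003, sgn -1
I_A²/I_B² = (5/429)/(8/3003) = 35/8

35/8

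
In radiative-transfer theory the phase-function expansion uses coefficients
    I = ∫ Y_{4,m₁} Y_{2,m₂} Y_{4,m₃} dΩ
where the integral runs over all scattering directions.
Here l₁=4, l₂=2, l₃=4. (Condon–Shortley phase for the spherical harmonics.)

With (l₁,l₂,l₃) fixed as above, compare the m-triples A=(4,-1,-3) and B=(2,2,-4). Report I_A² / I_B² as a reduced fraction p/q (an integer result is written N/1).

7/2

l's match ⇒ only the (l;m) 3-j factors differ between A and B.
A: triangle coeff Δ(4,2,4) = 1/13860; Σ_t [0,0]: t=0:+1/1440 = 1/1440; (3j)²=7/165 [(4 2 4; 4 -1 -3)], sign=-1
B: triangle coeff Δ(4,2,4) = 1/13860; Σ_t [2,2]: t=2:+1/2880 = 1/2880; (3j)²=2/165 [(4 2 4; 2 2 -4)], sign=+1
I_A²/I_B² = (7/165)/(2/165) = 7/2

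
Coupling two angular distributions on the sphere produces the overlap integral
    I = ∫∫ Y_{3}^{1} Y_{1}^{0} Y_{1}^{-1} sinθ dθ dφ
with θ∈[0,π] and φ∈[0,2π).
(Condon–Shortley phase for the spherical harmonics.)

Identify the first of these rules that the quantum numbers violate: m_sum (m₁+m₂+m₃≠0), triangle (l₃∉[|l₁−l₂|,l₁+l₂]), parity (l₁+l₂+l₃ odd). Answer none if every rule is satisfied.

triangle

azimuthal sum: 1 + 0 − 1 = 0  ✓
2 ≤ 1 ≤ 4 (triangle on l)  ✗
L = 3 + 1 + 1 = 5 (odd)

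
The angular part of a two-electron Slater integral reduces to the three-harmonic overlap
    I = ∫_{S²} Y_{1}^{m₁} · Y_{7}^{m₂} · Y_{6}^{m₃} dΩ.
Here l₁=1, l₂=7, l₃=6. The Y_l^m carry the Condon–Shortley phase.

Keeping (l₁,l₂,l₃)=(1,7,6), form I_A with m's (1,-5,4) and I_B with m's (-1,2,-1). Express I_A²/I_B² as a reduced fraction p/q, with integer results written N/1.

11/6

Same 1,7,6: normalisation and zero-m 3j drop out of the ratio.
A: Δ: 2! 0! 12! / 15! → 1/1365; sum: t=0:+1/14515200 = 1/14515200; 3j²(1 7 6; 1 -5 4) = Δ·Π!·Σ² = 22/455  (sign +1)
B: Δ: 2! 0! 12! / 15! → 1/1365; sum: t=2:+1/1209600 = 1/1209600; 3j²(1 7 6; -1 2 -1) = Δ·Π!·Σ² = 12/455  (sign -1)
I_A²/I_B² = (22/455)/(12/455) = 11/6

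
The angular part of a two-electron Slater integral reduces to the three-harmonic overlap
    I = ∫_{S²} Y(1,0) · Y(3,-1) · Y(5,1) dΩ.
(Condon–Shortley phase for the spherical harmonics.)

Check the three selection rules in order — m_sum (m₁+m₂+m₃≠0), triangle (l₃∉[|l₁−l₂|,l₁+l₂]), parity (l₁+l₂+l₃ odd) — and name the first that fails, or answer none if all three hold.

m₁+m₂+m₃ = 0 − 1 + 1 = 0  ✓
triangle: |1−3|=2 ≤ l₃=5 ≤ 1+3=4  ✗
parity: l₁+l₂+l₃ = 9 is odd

triangle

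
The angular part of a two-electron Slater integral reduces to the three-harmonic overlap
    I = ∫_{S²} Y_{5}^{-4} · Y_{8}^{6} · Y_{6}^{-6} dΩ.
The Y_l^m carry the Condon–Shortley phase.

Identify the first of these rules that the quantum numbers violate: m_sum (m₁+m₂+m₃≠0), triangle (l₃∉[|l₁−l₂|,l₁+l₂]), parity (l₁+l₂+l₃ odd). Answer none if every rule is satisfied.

m₁+m₂+m₃ = -4 + 6 − 6 = -4  ✗
triangle: |5−8|=3 ≤ l₃=6 ≤ 5+8=13
parity: l₁+l₂+l₃ = 19 is odd

m_sum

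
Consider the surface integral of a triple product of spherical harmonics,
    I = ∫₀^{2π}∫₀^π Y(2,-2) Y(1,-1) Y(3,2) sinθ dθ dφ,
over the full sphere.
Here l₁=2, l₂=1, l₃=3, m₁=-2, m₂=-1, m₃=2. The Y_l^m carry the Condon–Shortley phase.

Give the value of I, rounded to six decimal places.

0.000000

m-sum = -2 − 1 + 2 = -1 ≠ 0 ⇒ I = 0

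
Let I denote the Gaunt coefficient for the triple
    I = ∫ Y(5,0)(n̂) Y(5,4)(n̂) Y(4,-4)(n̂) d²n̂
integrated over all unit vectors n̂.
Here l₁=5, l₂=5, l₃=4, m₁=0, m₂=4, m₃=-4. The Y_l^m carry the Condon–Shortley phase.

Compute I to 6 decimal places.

0.130198

m-sum 0 ✓  L=14 even ✓  0≤4≤10 ✓
Π(2lᵢ+1) = 11×11×9 = 1089
triangle coeff Δ(5,5,4) = 1/3153150
Σ_t [1,5]: t=1:−1/69120 t=2:+1/1728 t=3:−1/576 t=4:+1/1728 t=5:−1/69120 = -7/11520
(3j)²=2/143 [(5 5 4; 0 0 0)], sign=-1
Σ_t [5,5]: t=5:−1/69120 = -1/69120
(3j)²=2/143 [(5 5 4; 0 4 -4)], sign=-1
⇒ 4πI² = 36/169
I = (+1)√(36/169/(4π)) = 0.13019760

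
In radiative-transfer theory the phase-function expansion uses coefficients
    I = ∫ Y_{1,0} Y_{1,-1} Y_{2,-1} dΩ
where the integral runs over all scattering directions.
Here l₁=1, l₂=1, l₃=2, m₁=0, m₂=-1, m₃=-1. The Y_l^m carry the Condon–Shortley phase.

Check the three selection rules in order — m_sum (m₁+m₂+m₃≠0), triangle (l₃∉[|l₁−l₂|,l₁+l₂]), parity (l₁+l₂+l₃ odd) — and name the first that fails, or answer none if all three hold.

Σmᵢ = -2  ✗
l₃∈[|l₁−l₂|,l₁+l₂]=[0,2], have l₃=2
Σlᵢ = 4 ⇒ even

m_sum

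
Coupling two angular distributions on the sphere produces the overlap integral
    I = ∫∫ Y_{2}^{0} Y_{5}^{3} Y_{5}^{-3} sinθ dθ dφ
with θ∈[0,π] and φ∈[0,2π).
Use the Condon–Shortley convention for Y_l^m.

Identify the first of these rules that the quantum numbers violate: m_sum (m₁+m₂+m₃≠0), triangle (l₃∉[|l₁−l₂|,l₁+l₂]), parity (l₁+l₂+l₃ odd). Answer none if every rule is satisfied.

m₁+m₂+m₃ = 0 + 3 − 3 = 0  ✓
triangle: |2−5|=3 ≤ l₃=5 ≤ 2+5=7  ✓
parity: l₁+l₂+l₃ = 12 is even  ✓

none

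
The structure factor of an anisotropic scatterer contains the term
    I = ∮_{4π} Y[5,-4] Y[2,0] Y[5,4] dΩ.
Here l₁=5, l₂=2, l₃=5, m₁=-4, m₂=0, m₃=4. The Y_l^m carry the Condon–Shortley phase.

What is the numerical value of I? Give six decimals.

m-sum 0 ✓  L=12 even ✓  3≤5≤7 ✓
Π(2lᵢ+1) = 11×5×11 = 605
triangle coeff Δ(5,2,5) = 1/38610
Σ_t [0,2]: t=0:+1/2880 t=1:−1/576 t=2:+1/2880 = -1/960
(3j)²=10/429 [(5 2 5; 0 0 0)], sign=+1
Σ_t [1,2]: t=1:−1/40320 t=2:+1/20160 = 1/40320
(3j)²=6/715 [(5 2 5; -4 0 4)], sign=-1
⇒ 4πI² = 20/169
I = (-1)√(20/169/(4π)) = -0.09704356

-0.097044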